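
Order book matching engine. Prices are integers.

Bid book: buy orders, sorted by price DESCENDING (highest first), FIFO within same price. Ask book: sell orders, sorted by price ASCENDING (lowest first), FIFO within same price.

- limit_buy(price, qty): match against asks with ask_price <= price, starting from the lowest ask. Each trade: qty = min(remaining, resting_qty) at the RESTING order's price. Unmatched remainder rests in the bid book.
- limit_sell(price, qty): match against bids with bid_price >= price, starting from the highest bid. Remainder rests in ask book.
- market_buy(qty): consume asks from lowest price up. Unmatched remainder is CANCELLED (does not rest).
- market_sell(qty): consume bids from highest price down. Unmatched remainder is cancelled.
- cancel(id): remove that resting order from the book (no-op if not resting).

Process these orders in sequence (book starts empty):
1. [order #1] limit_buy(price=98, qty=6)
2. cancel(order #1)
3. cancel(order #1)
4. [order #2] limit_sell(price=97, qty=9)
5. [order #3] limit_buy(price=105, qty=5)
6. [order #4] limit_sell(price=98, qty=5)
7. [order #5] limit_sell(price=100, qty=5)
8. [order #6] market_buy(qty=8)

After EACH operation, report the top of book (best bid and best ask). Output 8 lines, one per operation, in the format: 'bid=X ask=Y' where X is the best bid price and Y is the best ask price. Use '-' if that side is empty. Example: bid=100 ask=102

After op 1 [order #1] limit_buy(price=98, qty=6): fills=none; bids=[#1:6@98] asks=[-]
After op 2 cancel(order #1): fills=none; bids=[-] asks=[-]
After op 3 cancel(order #1): fills=none; bids=[-] asks=[-]
After op 4 [order #2] limit_sell(price=97, qty=9): fills=none; bids=[-] asks=[#2:9@97]
After op 5 [order #3] limit_buy(price=105, qty=5): fills=#3x#2:5@97; bids=[-] asks=[#2:4@97]
After op 6 [order #4] limit_sell(price=98, qty=5): fills=none; bids=[-] asks=[#2:4@97 #4:5@98]
After op 7 [order #5] limit_sell(price=100, qty=5): fills=none; bids=[-] asks=[#2:4@97 #4:5@98 #5:5@100]
After op 8 [order #6] market_buy(qty=8): fills=#6x#2:4@97 #6x#4:4@98; bids=[-] asks=[#4:1@98 #5:5@100]

Answer: bid=98 ask=-
bid=- ask=-
bid=- ask=-
bid=- ask=97
bid=- ask=97
bid=- ask=97
bid=- ask=97
bid=- ask=98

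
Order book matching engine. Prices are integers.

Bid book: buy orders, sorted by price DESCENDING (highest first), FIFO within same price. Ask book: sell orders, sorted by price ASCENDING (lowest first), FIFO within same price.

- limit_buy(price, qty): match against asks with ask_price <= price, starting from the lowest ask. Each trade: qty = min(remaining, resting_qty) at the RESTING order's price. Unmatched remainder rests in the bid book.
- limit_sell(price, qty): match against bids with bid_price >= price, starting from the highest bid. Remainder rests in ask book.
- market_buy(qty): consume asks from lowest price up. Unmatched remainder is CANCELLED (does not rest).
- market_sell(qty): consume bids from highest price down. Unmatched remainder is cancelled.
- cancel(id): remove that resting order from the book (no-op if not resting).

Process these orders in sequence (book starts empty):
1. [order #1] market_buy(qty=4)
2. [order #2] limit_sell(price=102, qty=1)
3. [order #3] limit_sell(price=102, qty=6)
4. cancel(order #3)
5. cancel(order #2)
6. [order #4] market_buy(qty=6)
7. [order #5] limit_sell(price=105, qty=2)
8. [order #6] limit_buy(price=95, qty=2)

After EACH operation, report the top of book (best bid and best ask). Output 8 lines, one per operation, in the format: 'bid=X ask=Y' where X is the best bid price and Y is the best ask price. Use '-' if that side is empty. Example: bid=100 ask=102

After op 1 [order #1] market_buy(qty=4): fills=none; bids=[-] asks=[-]
After op 2 [order #2] limit_sell(price=102, qty=1): fills=none; bids=[-] asks=[#2:1@102]
After op 3 [order #3] limit_sell(price=102, qty=6): fills=none; bids=[-] asks=[#2:1@102 #3:6@102]
After op 4 cancel(order #3): fills=none; bids=[-] asks=[#2:1@102]
After op 5 cancel(order #2): fills=none; bids=[-] asks=[-]
After op 6 [order #4] market_buy(qty=6): fills=none; bids=[-] asks=[-]
After op 7 [order #5] limit_sell(price=105, qty=2): fills=none; bids=[-] asks=[#5:2@105]
After op 8 [order #6] limit_buy(price=95, qty=2): fills=none; bids=[#6:2@95] asks=[#5:2@105]

Answer: bid=- ask=-
bid=- ask=102
bid=- ask=102
bid=- ask=102
bid=- ask=-
bid=- ask=-
bid=- ask=105
bid=95 ask=105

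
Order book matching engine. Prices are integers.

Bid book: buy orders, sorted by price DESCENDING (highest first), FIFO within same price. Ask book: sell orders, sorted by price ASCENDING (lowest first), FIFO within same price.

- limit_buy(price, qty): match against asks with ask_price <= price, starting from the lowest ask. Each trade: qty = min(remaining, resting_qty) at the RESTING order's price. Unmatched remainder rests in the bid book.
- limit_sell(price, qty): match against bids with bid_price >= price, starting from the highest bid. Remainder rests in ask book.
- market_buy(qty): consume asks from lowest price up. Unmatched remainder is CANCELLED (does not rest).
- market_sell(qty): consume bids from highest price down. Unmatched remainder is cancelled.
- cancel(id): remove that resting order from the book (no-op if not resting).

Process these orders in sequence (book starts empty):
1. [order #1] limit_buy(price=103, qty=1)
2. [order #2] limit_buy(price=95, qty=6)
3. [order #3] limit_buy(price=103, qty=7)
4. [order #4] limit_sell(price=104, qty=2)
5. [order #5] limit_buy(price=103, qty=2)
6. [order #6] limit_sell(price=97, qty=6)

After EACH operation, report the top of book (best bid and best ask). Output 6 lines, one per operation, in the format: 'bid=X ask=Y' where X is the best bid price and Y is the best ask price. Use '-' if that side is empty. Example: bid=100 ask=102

Answer: bid=103 ask=-
bid=103 ask=-
bid=103 ask=-
bid=103 ask=104
bid=103 ask=104
bid=103 ask=104

Derivation:
After op 1 [order #1] limit_buy(price=103, qty=1): fills=none; bids=[#1:1@103] asks=[-]
After op 2 [order #2] limit_buy(price=95, qty=6): fills=none; bids=[#1:1@103 #2:6@95] asks=[-]
After op 3 [order #3] limit_buy(price=103, qty=7): fills=none; bids=[#1:1@103 #3:7@103 #2:6@95] asks=[-]
After op 4 [order #4] limit_sell(price=104, qty=2): fills=none; bids=[#1:1@103 #3:7@103 #2:6@95] asks=[#4:2@104]
After op 5 [order #5] limit_buy(price=103, qty=2): fills=none; bids=[#1:1@103 #3:7@103 #5:2@103 #2:6@95] asks=[#4:2@104]
After op 6 [order #6] limit_sell(price=97, qty=6): fills=#1x#6:1@103 #3x#6:5@103; bids=[#3:2@103 #5:2@103 #2:6@95] asks=[#4:2@104]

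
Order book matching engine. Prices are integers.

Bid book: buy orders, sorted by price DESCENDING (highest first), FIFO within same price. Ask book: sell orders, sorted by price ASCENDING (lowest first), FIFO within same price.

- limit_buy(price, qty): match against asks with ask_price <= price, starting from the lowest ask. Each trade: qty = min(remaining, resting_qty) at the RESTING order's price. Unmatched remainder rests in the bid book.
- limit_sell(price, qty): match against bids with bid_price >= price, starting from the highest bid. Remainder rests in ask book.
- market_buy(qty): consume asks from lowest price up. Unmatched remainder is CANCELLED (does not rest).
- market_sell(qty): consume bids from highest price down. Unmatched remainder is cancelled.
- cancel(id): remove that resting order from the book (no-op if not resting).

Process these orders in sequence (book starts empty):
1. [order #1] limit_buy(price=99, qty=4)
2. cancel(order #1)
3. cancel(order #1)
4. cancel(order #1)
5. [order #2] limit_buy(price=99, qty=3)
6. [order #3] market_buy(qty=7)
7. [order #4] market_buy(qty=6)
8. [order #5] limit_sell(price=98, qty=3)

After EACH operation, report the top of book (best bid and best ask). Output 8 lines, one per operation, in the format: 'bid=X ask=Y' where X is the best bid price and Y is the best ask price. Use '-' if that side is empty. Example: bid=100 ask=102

Answer: bid=99 ask=-
bid=- ask=-
bid=- ask=-
bid=- ask=-
bid=99 ask=-
bid=99 ask=-
bid=99 ask=-
bid=- ask=-

Derivation:
After op 1 [order #1] limit_buy(price=99, qty=4): fills=none; bids=[#1:4@99] asks=[-]
After op 2 cancel(order #1): fills=none; bids=[-] asks=[-]
After op 3 cancel(order #1): fills=none; bids=[-] asks=[-]
After op 4 cancel(order #1): fills=none; bids=[-] asks=[-]
After op 5 [order #2] limit_buy(price=99, qty=3): fills=none; bids=[#2:3@99] asks=[-]
After op 6 [order #3] market_buy(qty=7): fills=none; bids=[#2:3@99] asks=[-]
After op 7 [order #4] market_buy(qty=6): fills=none; bids=[#2:3@99] asks=[-]
After op 8 [order #5] limit_sell(price=98, qty=3): fills=#2x#5:3@99; bids=[-] asks=[-]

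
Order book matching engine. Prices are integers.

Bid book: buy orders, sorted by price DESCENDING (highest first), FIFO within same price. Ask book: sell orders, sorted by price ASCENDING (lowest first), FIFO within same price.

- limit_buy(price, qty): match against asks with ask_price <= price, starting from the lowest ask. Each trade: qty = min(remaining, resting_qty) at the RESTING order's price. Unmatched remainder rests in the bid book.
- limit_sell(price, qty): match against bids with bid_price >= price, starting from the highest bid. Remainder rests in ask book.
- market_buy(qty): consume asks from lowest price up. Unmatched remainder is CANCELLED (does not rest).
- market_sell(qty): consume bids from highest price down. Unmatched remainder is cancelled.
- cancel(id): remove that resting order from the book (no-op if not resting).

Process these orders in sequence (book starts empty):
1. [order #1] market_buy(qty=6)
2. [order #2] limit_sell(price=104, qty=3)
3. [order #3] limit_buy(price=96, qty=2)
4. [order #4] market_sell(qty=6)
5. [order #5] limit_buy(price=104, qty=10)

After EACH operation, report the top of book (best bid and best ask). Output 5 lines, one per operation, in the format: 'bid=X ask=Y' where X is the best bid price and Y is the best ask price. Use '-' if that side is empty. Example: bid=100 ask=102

Answer: bid=- ask=-
bid=- ask=104
bid=96 ask=104
bid=- ask=104
bid=104 ask=-

Derivation:
After op 1 [order #1] market_buy(qty=6): fills=none; bids=[-] asks=[-]
After op 2 [order #2] limit_sell(price=104, qty=3): fills=none; bids=[-] asks=[#2:3@104]
After op 3 [order #3] limit_buy(price=96, qty=2): fills=none; bids=[#3:2@96] asks=[#2:3@104]
After op 4 [order #4] market_sell(qty=6): fills=#3x#4:2@96; bids=[-] asks=[#2:3@104]
After op 5 [order #5] limit_buy(price=104, qty=10): fills=#5x#2:3@104; bids=[#5:7@104] asks=[-]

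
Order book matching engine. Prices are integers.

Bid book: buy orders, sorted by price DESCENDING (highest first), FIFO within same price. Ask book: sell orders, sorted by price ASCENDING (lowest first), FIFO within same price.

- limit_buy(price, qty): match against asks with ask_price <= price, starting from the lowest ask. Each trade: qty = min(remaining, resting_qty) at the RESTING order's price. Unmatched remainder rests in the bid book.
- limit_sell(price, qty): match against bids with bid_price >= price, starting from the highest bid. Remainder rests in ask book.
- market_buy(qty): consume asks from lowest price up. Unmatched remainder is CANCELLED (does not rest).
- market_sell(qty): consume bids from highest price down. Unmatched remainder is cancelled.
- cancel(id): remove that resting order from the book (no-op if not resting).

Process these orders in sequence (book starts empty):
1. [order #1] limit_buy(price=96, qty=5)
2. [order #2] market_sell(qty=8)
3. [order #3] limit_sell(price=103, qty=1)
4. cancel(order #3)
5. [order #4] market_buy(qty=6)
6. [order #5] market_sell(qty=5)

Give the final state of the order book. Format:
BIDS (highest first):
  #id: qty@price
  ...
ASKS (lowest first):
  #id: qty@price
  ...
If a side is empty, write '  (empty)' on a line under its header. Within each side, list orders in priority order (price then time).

Answer: BIDS (highest first):
  (empty)
ASKS (lowest first):
  (empty)

Derivation:
After op 1 [order #1] limit_buy(price=96, qty=5): fills=none; bids=[#1:5@96] asks=[-]
After op 2 [order #2] market_sell(qty=8): fills=#1x#2:5@96; bids=[-] asks=[-]
After op 3 [order #3] limit_sell(price=103, qty=1): fills=none; bids=[-] asks=[#3:1@103]
After op 4 cancel(order #3): fills=none; bids=[-] asks=[-]
After op 5 [order #4] market_buy(qty=6): fills=none; bids=[-] asks=[-]
After op 6 [order #5] market_sell(qty=5): fills=none; bids=[-] asks=[-]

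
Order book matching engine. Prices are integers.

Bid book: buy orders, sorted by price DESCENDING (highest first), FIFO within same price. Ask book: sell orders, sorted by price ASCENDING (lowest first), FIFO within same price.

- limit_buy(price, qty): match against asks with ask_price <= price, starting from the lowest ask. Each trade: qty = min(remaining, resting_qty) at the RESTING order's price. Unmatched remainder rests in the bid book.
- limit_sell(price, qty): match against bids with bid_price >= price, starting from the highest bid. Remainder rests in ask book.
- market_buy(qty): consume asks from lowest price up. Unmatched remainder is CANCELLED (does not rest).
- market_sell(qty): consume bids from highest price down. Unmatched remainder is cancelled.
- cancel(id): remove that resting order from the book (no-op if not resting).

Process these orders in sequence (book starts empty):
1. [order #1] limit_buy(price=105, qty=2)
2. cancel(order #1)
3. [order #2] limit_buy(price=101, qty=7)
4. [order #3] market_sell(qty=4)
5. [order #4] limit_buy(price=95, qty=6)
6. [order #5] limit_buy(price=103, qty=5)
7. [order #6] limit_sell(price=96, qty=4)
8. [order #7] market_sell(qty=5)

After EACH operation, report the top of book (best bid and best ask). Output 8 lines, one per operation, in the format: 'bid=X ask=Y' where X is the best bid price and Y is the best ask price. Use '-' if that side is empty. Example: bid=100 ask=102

After op 1 [order #1] limit_buy(price=105, qty=2): fills=none; bids=[#1:2@105] asks=[-]
After op 2 cancel(order #1): fills=none; bids=[-] asks=[-]
After op 3 [order #2] limit_buy(price=101, qty=7): fills=none; bids=[#2:7@101] asks=[-]
After op 4 [order #3] market_sell(qty=4): fills=#2x#3:4@101; bids=[#2:3@101] asks=[-]
After op 5 [order #4] limit_buy(price=95, qty=6): fills=none; bids=[#2:3@101 #4:6@95] asks=[-]
After op 6 [order #5] limit_buy(price=103, qty=5): fills=none; bids=[#5:5@103 #2:3@101 #4:6@95] asks=[-]
After op 7 [order #6] limit_sell(price=96, qty=4): fills=#5x#6:4@103; bids=[#5:1@103 #2:3@101 #4:6@95] asks=[-]
After op 8 [order #7] market_sell(qty=5): fills=#5x#7:1@103 #2x#7:3@101 #4x#7:1@95; bids=[#4:5@95] asks=[-]

Answer: bid=105 ask=-
bid=- ask=-
bid=101 ask=-
bid=101 ask=-
bid=101 ask=-
bid=103 ask=-
bid=103 ask=-
bid=95 ask=-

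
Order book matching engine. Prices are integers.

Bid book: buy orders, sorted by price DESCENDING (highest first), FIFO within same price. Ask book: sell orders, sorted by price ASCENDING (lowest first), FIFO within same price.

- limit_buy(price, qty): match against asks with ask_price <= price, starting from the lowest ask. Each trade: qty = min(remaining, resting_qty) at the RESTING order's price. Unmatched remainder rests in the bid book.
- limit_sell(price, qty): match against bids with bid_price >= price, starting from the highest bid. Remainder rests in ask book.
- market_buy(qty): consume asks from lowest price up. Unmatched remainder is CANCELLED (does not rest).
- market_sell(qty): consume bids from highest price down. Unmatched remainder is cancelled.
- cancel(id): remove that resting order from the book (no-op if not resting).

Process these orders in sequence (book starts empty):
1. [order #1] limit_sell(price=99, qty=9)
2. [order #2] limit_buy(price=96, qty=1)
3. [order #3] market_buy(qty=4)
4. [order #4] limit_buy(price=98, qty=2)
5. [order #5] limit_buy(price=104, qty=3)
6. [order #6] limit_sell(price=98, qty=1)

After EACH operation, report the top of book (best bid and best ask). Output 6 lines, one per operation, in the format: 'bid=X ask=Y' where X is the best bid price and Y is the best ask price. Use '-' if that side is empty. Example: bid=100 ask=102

Answer: bid=- ask=99
bid=96 ask=99
bid=96 ask=99
bid=98 ask=99
bid=98 ask=99
bid=98 ask=99

Derivation:
After op 1 [order #1] limit_sell(price=99, qty=9): fills=none; bids=[-] asks=[#1:9@99]
After op 2 [order #2] limit_buy(price=96, qty=1): fills=none; bids=[#2:1@96] asks=[#1:9@99]
After op 3 [order #3] market_buy(qty=4): fills=#3x#1:4@99; bids=[#2:1@96] asks=[#1:5@99]
After op 4 [order #4] limit_buy(price=98, qty=2): fills=none; bids=[#4:2@98 #2:1@96] asks=[#1:5@99]
After op 5 [order #5] limit_buy(price=104, qty=3): fills=#5x#1:3@99; bids=[#4:2@98 #2:1@96] asks=[#1:2@99]
After op 6 [order #6] limit_sell(price=98, qty=1): fills=#4x#6:1@98; bids=[#4:1@98 #2:1@96] asks=[#1:2@99]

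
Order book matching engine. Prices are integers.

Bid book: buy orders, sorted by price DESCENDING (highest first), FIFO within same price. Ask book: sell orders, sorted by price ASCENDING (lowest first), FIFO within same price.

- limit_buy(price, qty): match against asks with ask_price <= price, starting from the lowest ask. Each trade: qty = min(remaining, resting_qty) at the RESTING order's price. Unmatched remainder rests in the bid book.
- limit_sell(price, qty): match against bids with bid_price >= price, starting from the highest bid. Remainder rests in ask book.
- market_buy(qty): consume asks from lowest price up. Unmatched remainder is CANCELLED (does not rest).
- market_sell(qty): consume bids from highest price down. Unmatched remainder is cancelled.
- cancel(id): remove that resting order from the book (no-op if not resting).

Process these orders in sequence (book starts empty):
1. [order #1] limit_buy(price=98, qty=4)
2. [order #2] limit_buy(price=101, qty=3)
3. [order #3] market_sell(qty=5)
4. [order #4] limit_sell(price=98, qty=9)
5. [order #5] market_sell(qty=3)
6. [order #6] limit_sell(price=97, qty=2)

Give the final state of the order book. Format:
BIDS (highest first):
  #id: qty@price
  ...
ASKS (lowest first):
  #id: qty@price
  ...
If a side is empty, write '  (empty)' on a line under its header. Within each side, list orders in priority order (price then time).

Answer: BIDS (highest first):
  (empty)
ASKS (lowest first):
  #6: 2@97
  #4: 7@98

Derivation:
After op 1 [order #1] limit_buy(price=98, qty=4): fills=none; bids=[#1:4@98] asks=[-]
After op 2 [order #2] limit_buy(price=101, qty=3): fills=none; bids=[#2:3@101 #1:4@98] asks=[-]
After op 3 [order #3] market_sell(qty=5): fills=#2x#3:3@101 #1x#3:2@98; bids=[#1:2@98] asks=[-]
After op 4 [order #4] limit_sell(price=98, qty=9): fills=#1x#4:2@98; bids=[-] asks=[#4:7@98]
After op 5 [order #5] market_sell(qty=3): fills=none; bids=[-] asks=[#4:7@98]
After op 6 [order #6] limit_sell(price=97, qty=2): fills=none; bids=[-] asks=[#6:2@97 #4:7@98]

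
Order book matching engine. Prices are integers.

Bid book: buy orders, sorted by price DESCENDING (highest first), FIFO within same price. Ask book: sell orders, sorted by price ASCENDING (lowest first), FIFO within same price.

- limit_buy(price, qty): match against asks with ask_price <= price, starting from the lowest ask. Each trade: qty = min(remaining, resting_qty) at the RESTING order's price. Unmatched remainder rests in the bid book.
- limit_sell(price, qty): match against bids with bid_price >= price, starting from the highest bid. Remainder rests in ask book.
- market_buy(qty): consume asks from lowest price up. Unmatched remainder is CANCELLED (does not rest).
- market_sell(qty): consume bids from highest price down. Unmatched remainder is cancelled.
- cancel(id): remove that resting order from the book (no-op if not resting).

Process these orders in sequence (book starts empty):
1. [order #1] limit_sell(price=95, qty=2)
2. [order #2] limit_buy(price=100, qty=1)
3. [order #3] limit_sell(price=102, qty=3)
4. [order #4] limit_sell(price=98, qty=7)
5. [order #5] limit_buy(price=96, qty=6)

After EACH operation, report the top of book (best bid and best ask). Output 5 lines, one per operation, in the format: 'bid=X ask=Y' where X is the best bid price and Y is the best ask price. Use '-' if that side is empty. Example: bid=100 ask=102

After op 1 [order #1] limit_sell(price=95, qty=2): fills=none; bids=[-] asks=[#1:2@95]
After op 2 [order #2] limit_buy(price=100, qty=1): fills=#2x#1:1@95; bids=[-] asks=[#1:1@95]
After op 3 [order #3] limit_sell(price=102, qty=3): fills=none; bids=[-] asks=[#1:1@95 #3:3@102]
After op 4 [order #4] limit_sell(price=98, qty=7): fills=none; bids=[-] asks=[#1:1@95 #4:7@98 #3:3@102]
After op 5 [order #5] limit_buy(price=96, qty=6): fills=#5x#1:1@95; bids=[#5:5@96] asks=[#4:7@98 #3:3@102]

Answer: bid=- ask=95
bid=- ask=95
bid=- ask=95
bid=- ask=95
bid=96 ask=98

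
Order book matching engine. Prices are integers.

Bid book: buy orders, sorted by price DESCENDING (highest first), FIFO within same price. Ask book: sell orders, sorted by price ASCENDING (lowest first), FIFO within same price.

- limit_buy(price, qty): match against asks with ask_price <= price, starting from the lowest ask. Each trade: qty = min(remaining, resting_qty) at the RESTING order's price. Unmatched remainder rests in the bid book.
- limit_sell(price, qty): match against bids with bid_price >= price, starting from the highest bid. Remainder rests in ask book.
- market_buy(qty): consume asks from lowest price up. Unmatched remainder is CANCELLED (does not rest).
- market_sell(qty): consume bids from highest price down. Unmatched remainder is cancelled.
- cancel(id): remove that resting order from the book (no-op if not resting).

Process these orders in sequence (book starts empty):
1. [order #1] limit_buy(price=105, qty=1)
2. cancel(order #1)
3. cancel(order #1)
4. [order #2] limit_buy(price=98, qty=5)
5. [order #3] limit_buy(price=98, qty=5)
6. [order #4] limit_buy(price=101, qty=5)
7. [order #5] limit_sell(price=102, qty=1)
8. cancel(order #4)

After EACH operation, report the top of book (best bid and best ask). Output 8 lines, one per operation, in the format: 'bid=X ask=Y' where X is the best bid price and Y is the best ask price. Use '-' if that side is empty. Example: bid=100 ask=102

Answer: bid=105 ask=-
bid=- ask=-
bid=- ask=-
bid=98 ask=-
bid=98 ask=-
bid=101 ask=-
bid=101 ask=102
bid=98 ask=102

Derivation:
After op 1 [order #1] limit_buy(price=105, qty=1): fills=none; bids=[#1:1@105] asks=[-]
After op 2 cancel(order #1): fills=none; bids=[-] asks=[-]
After op 3 cancel(order #1): fills=none; bids=[-] asks=[-]
After op 4 [order #2] limit_buy(price=98, qty=5): fills=none; bids=[#2:5@98] asks=[-]
After op 5 [order #3] limit_buy(price=98, qty=5): fills=none; bids=[#2:5@98 #3:5@98] asks=[-]
After op 6 [order #4] limit_buy(price=101, qty=5): fills=none; bids=[#4:5@101 #2:5@98 #3:5@98] asks=[-]
After op 7 [order #5] limit_sell(price=102, qty=1): fills=none; bids=[#4:5@101 #2:5@98 #3:5@98] asks=[#5:1@102]
After op 8 cancel(order #4): fills=none; bids=[#2:5@98 #3:5@98] asks=[#5:1@102]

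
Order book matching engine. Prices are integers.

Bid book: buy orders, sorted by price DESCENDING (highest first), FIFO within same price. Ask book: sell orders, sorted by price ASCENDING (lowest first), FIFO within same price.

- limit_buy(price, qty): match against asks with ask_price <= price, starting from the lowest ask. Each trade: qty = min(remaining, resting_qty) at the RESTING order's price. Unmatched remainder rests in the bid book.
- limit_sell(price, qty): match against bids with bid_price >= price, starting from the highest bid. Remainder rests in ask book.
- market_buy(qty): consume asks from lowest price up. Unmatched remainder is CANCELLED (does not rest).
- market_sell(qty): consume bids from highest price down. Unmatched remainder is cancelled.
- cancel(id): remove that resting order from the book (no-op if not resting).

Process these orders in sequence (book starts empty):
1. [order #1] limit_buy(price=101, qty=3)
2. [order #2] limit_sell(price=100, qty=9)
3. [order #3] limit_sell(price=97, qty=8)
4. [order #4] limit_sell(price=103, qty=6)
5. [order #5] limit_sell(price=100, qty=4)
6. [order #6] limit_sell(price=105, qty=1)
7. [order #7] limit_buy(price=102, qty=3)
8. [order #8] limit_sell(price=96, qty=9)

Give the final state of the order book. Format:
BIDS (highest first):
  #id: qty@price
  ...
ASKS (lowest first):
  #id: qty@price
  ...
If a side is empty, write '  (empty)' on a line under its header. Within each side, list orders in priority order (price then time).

Answer: BIDS (highest first):
  (empty)
ASKS (lowest first):
  #8: 9@96
  #3: 5@97
  #2: 6@100
  #5: 4@100
  #4: 6@103
  #6: 1@105

Derivation:
After op 1 [order #1] limit_buy(price=101, qty=3): fills=none; bids=[#1:3@101] asks=[-]
After op 2 [order #2] limit_sell(price=100, qty=9): fills=#1x#2:3@101; bids=[-] asks=[#2:6@100]
After op 3 [order #3] limit_sell(price=97, qty=8): fills=none; bids=[-] asks=[#3:8@97 #2:6@100]
After op 4 [order #4] limit_sell(price=103, qty=6): fills=none; bids=[-] asks=[#3:8@97 #2:6@100 #4:6@103]
After op 5 [order #5] limit_sell(price=100, qty=4): fills=none; bids=[-] asks=[#3:8@97 #2:6@100 #5:4@100 #4:6@103]
After op 6 [order #6] limit_sell(price=105, qty=1): fills=none; bids=[-] asks=[#3:8@97 #2:6@100 #5:4@100 #4:6@103 #6:1@105]
After op 7 [order #7] limit_buy(price=102, qty=3): fills=#7x#3:3@97; bids=[-] asks=[#3:5@97 #2:6@100 #5:4@100 #4:6@103 #6:1@105]
After op 8 [order #8] limit_sell(price=96, qty=9): fills=none; bids=[-] asks=[#8:9@96 #3:5@97 #2:6@100 #5:4@100 #4:6@103 #6:1@105]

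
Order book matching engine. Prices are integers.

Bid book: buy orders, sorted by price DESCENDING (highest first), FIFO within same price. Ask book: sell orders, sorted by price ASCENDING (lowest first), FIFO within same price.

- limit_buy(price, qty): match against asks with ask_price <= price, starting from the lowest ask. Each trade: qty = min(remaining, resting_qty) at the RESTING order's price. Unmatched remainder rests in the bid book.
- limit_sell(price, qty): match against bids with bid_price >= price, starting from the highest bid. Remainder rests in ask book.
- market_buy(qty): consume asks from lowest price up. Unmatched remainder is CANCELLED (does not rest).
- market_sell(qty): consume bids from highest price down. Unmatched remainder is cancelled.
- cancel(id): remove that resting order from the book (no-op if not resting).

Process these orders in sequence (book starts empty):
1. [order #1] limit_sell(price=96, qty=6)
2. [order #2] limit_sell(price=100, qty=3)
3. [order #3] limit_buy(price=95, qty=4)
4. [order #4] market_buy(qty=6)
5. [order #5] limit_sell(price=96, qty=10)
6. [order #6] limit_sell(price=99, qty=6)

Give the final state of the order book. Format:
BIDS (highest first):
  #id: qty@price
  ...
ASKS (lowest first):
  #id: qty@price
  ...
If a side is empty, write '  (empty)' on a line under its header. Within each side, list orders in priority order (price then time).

After op 1 [order #1] limit_sell(price=96, qty=6): fills=none; bids=[-] asks=[#1:6@96]
After op 2 [order #2] limit_sell(price=100, qty=3): fills=none; bids=[-] asks=[#1:6@96 #2:3@100]
After op 3 [order #3] limit_buy(price=95, qty=4): fills=none; bids=[#3:4@95] asks=[#1:6@96 #2:3@100]
After op 4 [order #4] market_buy(qty=6): fills=#4x#1:6@96; bids=[#3:4@95] asks=[#2:3@100]
After op 5 [order #5] limit_sell(price=96, qty=10): fills=none; bids=[#3:4@95] asks=[#5:10@96 #2:3@100]
After op 6 [order #6] limit_sell(price=99, qty=6): fills=none; bids=[#3:4@95] asks=[#5:10@96 #6:6@99 #2:3@100]

Answer: BIDS (highest first):
  #3: 4@95
ASKS (lowest first):
  #5: 10@96
  #6: 6@99
  #2: 3@100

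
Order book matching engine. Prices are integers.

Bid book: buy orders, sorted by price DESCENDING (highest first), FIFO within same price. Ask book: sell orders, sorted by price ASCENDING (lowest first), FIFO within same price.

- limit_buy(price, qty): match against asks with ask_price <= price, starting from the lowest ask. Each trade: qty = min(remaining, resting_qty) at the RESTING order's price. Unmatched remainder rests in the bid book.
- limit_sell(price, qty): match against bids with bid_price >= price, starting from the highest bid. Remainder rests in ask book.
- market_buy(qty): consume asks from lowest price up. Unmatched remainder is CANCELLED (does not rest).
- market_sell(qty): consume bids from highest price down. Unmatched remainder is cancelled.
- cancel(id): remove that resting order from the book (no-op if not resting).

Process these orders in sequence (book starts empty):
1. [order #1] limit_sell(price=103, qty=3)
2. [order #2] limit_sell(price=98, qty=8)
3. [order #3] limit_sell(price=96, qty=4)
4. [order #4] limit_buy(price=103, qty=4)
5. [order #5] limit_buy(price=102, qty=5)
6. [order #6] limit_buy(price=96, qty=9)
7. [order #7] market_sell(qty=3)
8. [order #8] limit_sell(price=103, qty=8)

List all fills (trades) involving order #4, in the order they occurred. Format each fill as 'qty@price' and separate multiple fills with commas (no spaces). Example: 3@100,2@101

After op 1 [order #1] limit_sell(price=103, qty=3): fills=none; bids=[-] asks=[#1:3@103]
After op 2 [order #2] limit_sell(price=98, qty=8): fills=none; bids=[-] asks=[#2:8@98 #1:3@103]
After op 3 [order #3] limit_sell(price=96, qty=4): fills=none; bids=[-] asks=[#3:4@96 #2:8@98 #1:3@103]
After op 4 [order #4] limit_buy(price=103, qty=4): fills=#4x#3:4@96; bids=[-] asks=[#2:8@98 #1:3@103]
After op 5 [order #5] limit_buy(price=102, qty=5): fills=#5x#2:5@98; bids=[-] asks=[#2:3@98 #1:3@103]
After op 6 [order #6] limit_buy(price=96, qty=9): fills=none; bids=[#6:9@96] asks=[#2:3@98 #1:3@103]
After op 7 [order #7] market_sell(qty=3): fills=#6x#7:3@96; bids=[#6:6@96] asks=[#2:3@98 #1:3@103]
After op 8 [order #8] limit_sell(price=103, qty=8): fills=none; bids=[#6:6@96] asks=[#2:3@98 #1:3@103 #8:8@103]

Answer: 4@96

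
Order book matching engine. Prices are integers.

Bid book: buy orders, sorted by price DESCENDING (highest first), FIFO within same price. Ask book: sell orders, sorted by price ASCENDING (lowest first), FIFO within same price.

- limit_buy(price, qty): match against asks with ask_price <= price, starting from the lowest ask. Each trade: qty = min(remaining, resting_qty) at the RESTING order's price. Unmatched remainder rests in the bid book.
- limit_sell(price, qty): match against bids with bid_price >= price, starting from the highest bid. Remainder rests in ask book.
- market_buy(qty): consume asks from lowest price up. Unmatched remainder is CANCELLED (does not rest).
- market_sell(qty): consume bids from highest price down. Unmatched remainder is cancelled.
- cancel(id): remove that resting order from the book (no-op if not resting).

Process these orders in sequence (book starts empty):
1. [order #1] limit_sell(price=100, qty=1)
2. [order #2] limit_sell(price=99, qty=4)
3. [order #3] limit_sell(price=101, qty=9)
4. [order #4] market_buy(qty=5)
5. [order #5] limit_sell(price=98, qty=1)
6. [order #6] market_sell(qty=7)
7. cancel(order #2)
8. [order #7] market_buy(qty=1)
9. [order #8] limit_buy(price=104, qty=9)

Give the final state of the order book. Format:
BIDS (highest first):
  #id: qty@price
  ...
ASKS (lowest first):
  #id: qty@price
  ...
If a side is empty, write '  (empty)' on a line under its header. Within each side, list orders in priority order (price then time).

After op 1 [order #1] limit_sell(price=100, qty=1): fills=none; bids=[-] asks=[#1:1@100]
After op 2 [order #2] limit_sell(price=99, qty=4): fills=none; bids=[-] asks=[#2:4@99 #1:1@100]
After op 3 [order #3] limit_sell(price=101, qty=9): fills=none; bids=[-] asks=[#2:4@99 #1:1@100 #3:9@101]
After op 4 [order #4] market_buy(qty=5): fills=#4x#2:4@99 #4x#1:1@100; bids=[-] asks=[#3:9@101]
After op 5 [order #5] limit_sell(price=98, qty=1): fills=none; bids=[-] asks=[#5:1@98 #3:9@101]
After op 6 [order #6] market_sell(qty=7): fills=none; bids=[-] asks=[#5:1@98 #3:9@101]
After op 7 cancel(order #2): fills=none; bids=[-] asks=[#5:1@98 #3:9@101]
After op 8 [order #7] market_buy(qty=1): fills=#7x#5:1@98; bids=[-] asks=[#3:9@101]
After op 9 [order #8] limit_buy(price=104, qty=9): fills=#8x#3:9@101; bids=[-] asks=[-]

Answer: BIDS (highest first):
  (empty)
ASKS (lowest first):
  (empty)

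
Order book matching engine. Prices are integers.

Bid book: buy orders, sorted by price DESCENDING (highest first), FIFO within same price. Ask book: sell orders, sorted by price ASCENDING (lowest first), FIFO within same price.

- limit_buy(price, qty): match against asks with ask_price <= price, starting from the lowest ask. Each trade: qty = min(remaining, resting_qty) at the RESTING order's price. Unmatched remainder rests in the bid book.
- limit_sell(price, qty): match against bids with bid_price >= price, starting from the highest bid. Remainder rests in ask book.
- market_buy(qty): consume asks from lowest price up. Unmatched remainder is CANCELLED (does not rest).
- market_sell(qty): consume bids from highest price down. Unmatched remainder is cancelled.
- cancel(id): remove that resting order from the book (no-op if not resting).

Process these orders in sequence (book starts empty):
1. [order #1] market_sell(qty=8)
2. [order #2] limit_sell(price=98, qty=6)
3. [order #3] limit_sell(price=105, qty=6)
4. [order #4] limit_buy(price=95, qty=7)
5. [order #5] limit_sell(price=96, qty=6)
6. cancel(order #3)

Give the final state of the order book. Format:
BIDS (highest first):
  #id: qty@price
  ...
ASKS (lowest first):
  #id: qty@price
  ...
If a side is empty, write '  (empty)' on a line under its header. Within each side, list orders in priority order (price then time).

After op 1 [order #1] market_sell(qty=8): fills=none; bids=[-] asks=[-]
After op 2 [order #2] limit_sell(price=98, qty=6): fills=none; bids=[-] asks=[#2:6@98]
After op 3 [order #3] limit_sell(price=105, qty=6): fills=none; bids=[-] asks=[#2:6@98 #3:6@105]
After op 4 [order #4] limit_buy(price=95, qty=7): fills=none; bids=[#4:7@95] asks=[#2:6@98 #3:6@105]
After op 5 [order #5] limit_sell(price=96, qty=6): fills=none; bids=[#4:7@95] asks=[#5:6@96 #2:6@98 #3:6@105]
After op 6 cancel(order #3): fills=none; bids=[#4:7@95] asks=[#5:6@96 #2:6@98]

Answer: BIDS (highest first):
  #4: 7@95
ASKS (lowest first):
  #5: 6@96
  #2: 6@98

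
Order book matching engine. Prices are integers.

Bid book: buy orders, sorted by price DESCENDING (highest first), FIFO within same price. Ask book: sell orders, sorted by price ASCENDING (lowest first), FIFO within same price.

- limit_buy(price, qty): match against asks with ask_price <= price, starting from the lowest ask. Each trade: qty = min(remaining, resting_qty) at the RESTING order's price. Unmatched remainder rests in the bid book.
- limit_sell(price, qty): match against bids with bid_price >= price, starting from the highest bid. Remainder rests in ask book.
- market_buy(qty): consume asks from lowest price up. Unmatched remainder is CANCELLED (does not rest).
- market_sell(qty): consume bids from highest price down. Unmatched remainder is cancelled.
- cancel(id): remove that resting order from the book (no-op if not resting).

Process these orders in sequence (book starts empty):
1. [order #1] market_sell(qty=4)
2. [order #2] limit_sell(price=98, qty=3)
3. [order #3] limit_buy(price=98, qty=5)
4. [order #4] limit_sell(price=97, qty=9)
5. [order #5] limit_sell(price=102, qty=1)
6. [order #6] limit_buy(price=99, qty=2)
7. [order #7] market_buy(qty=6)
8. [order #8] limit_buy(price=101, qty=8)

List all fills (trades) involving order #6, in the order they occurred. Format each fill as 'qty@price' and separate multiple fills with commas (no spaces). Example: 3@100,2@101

Answer: 2@97

Derivation:
After op 1 [order #1] market_sell(qty=4): fills=none; bids=[-] asks=[-]
After op 2 [order #2] limit_sell(price=98, qty=3): fills=none; bids=[-] asks=[#2:3@98]
After op 3 [order #3] limit_buy(price=98, qty=5): fills=#3x#2:3@98; bids=[#3:2@98] asks=[-]
After op 4 [order #4] limit_sell(price=97, qty=9): fills=#3x#4:2@98; bids=[-] asks=[#4:7@97]
After op 5 [order #5] limit_sell(price=102, qty=1): fills=none; bids=[-] asks=[#4:7@97 #5:1@102]
After op 6 [order #6] limit_buy(price=99, qty=2): fills=#6x#4:2@97; bids=[-] asks=[#4:5@97 #5:1@102]
After op 7 [order #7] market_buy(qty=6): fills=#7x#4:5@97 #7x#5:1@102; bids=[-] asks=[-]
After op 8 [order #8] limit_buy(price=101, qty=8): fills=none; bids=[#8:8@101] asks=[-]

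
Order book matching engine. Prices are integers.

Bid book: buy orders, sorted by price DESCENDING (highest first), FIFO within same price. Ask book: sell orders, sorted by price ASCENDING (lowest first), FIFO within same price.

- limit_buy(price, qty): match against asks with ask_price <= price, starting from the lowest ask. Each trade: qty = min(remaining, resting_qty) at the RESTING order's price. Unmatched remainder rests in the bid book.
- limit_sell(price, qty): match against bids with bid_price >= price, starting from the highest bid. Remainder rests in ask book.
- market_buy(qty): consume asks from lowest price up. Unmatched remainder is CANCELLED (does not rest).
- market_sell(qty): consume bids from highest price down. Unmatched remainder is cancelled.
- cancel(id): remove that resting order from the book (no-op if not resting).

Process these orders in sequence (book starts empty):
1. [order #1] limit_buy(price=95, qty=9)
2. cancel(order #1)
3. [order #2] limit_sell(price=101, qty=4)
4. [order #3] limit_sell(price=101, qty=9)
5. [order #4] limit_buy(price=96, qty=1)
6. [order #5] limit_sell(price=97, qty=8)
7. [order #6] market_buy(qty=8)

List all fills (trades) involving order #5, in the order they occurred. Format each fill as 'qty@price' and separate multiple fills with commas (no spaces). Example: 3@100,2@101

After op 1 [order #1] limit_buy(price=95, qty=9): fills=none; bids=[#1:9@95] asks=[-]
After op 2 cancel(order #1): fills=none; bids=[-] asks=[-]
After op 3 [order #2] limit_sell(price=101, qty=4): fills=none; bids=[-] asks=[#2:4@101]
After op 4 [order #3] limit_sell(price=101, qty=9): fills=none; bids=[-] asks=[#2:4@101 #3:9@101]
After op 5 [order #4] limit_buy(price=96, qty=1): fills=none; bids=[#4:1@96] asks=[#2:4@101 #3:9@101]
After op 6 [order #5] limit_sell(price=97, qty=8): fills=none; bids=[#4:1@96] asks=[#5:8@97 #2:4@101 #3:9@101]
After op 7 [order #6] market_buy(qty=8): fills=#6x#5:8@97; bids=[#4:1@96] asks=[#2:4@101 #3:9@101]

Answer: 8@97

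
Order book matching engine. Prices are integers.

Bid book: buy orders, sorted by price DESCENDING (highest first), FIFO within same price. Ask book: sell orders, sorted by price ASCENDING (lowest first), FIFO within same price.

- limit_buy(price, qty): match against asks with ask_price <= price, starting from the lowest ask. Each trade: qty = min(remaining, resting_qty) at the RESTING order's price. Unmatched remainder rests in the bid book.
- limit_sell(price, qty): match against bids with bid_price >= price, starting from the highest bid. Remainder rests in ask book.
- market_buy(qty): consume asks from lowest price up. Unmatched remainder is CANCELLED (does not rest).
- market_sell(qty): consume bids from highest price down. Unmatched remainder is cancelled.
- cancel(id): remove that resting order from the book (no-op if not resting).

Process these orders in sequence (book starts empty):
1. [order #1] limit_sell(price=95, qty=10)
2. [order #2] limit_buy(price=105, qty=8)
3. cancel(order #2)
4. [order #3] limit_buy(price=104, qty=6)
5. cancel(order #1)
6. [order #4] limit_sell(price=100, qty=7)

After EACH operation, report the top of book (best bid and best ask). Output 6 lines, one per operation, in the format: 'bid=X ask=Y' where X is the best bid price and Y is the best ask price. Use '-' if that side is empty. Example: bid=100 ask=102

Answer: bid=- ask=95
bid=- ask=95
bid=- ask=95
bid=104 ask=-
bid=104 ask=-
bid=- ask=100

Derivation:
After op 1 [order #1] limit_sell(price=95, qty=10): fills=none; bids=[-] asks=[#1:10@95]
After op 2 [order #2] limit_buy(price=105, qty=8): fills=#2x#1:8@95; bids=[-] asks=[#1:2@95]
After op 3 cancel(order #2): fills=none; bids=[-] asks=[#1:2@95]
After op 4 [order #3] limit_buy(price=104, qty=6): fills=#3x#1:2@95; bids=[#3:4@104] asks=[-]
After op 5 cancel(order #1): fills=none; bids=[#3:4@104] asks=[-]
After op 6 [order #4] limit_sell(price=100, qty=7): fills=#3x#4:4@104; bids=[-] asks=[#4:3@100]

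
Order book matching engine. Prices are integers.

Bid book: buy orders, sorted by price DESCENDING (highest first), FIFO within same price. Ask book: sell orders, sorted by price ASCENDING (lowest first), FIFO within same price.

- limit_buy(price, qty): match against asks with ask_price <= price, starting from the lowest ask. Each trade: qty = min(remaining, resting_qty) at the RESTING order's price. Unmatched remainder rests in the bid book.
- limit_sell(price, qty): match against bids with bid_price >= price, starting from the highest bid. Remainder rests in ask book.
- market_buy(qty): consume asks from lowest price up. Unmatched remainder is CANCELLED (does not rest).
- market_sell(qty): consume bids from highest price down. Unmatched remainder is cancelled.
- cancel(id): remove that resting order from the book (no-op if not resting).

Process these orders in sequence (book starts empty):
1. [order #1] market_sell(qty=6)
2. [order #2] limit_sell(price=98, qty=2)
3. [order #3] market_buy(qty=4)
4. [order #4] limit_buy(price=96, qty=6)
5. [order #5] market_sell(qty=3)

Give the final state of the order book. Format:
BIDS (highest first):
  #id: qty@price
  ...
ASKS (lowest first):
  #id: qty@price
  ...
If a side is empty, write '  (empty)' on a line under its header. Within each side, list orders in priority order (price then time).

Answer: BIDS (highest first):
  #4: 3@96
ASKS (lowest first):
  (empty)

Derivation:
After op 1 [order #1] market_sell(qty=6): fills=none; bids=[-] asks=[-]
After op 2 [order #2] limit_sell(price=98, qty=2): fills=none; bids=[-] asks=[#2:2@98]
After op 3 [order #3] market_buy(qty=4): fills=#3x#2:2@98; bids=[-] asks=[-]
After op 4 [order #4] limit_buy(price=96, qty=6): fills=none; bids=[#4:6@96] asks=[-]
After op 5 [order #5] market_sell(qty=3): fills=#4x#5:3@96; bids=[#4:3@96] asks=[-]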